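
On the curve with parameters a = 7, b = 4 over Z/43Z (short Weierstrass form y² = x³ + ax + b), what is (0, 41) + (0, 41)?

(38, 4)

tangent at (0, 41): λ = (3·0² + 7)/(2·41) ≡ 7/39. 39⁻¹ ≡ 32 (mod 43), so λ ≡ 7·32 ≡ 9.
  x = λ² - 0 - 0 = 81 - 0 ≡ 38; y = λ·(0 - 38) - 41 ≡ 4. → (38, 4)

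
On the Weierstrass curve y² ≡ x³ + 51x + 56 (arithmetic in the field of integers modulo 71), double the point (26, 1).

tangent at (26, 1): λ = (3·26² + 51)/(2·1) ≡ 20/2. 2⁻¹ ≡ 36 (mod 71) since 2·36 = 72 ≡ 1, so λ ≡ 20·36 ≡ 10.
  x = λ² - 26 - 26 = 100 - 52 ≡ 48; y = λ·(26 - 48) - 1 ≡ 63. → (48, 63)

(48, 63)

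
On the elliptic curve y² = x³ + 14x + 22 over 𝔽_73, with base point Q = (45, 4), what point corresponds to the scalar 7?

(3, 23)

Double-and-add on 7 = (111)₂. Start with Q = (45, 4) for the leading 1-bit.
double: tangent at (45, 4): λ = (3·45² + 14)/(2·4) ≡ 30/8. 8⁻¹ ≡ 64 (mod 73) since 8·64 = 512 ≡ 1, so λ ≡ 30·64 ≡ 22.
  x = λ² - 45 - 45 = 484 - 90 ≡ 29; y = λ·(45 - 29) - 4 ≡ 56. → (29, 56)
add Q: (29, 56) + (45, 4). λ = (4 - 56)/(45 - 29) ≡ 21/16 mod 73. 16⁻¹ ≡ 32 (mod 73), so λ ≡ 15.
  x = λ² - 29 - 45 = 225 - 74 ≡ 5; y = λ·(29 - 5) - 56 ≡ 12. → (5, 12)
double: tangent at (5, 12): λ = (3·5² + 14)/(2·12) ≡ 16/24. 24⁻¹ ≡ 70 (mod 73) since 24·70 = 1680 ≡ 1, so λ ≡ 16·70 ≡ 25.
  x = λ² - 5 - 5 = 625 - 10 ≡ 31; y = λ·(5 - 31) - 12 ≡ 68. → (31, 68)
add Q: (31, 68) + (45, 4). λ = (4 - 68)/(45 - 31) ≡ 9/14 mod 73. 14⁻¹ ≡ 47 (mod 73) since 14·47 = 658 ≡ 1, so λ ≡ 58.
  x = λ² - 31 - 45 = 3364 - 76 ≡ 3; y = λ·(31 - 3) - 68 ≡ 23. → (3, 23)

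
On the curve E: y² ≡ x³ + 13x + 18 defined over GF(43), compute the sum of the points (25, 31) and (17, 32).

(42, 41)

(25, 31) + (17, 32). λ = (32 - 31)/(17 - 25) ≡ 1/35 mod 43. 35⁻¹ ≡ 16 (mod 43), so λ ≡ 16.
  x = λ² - 25 - 17 = 256 - 42 ≡ 42; y = λ·(25 - 42) - 31 ≡ 41. → (42, 41)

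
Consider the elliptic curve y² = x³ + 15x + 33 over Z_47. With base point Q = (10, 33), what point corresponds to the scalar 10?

Double-and-add on 10 = (1010)₂. Start with Q = (10, 33) for the leading 1-bit.
double: tangent at (10, 33): λ = (3·10² + 15)/(2·33) ≡ 33/19. 19⁻¹ ≡ 5 (mod 47), so λ ≡ 33·5 ≡ 24.
  x = λ² - 10 - 10 = 576 - 20 ≡ 39; y = λ·(10 - 39) - 33 ≡ 23. → (39, 23)
double: tangent at (39, 23): λ = (3·39² + 15)/(2·23) ≡ 19/46. 46⁻¹ ≡ 46 (mod 47), so λ ≡ 19·46 ≡ 28.
  x = λ² - 39 - 39 = 784 - 78 ≡ 1; y = λ·(39 - 1) - 23 ≡ 7. → (1, 7)
add Q: (1, 7) + (10, 33). λ = (33 - 7)/(10 - 1) ≡ 26/9 mod 47. 9⁻¹ ≡ 21 (mod 47), so λ ≡ 29.
  x = λ² - 1 - 10 = 841 - 11 ≡ 31; y = λ·(1 - 31) - 7 ≡ 16. → (31, 16)
double: tangent at (31, 16): λ = (3·31² + 15)/(2·16) ≡ 31/32. 32⁻¹ ≡ 25 (mod 47), so λ ≡ 31·25 ≡ 23.
  x = λ² - 31 - 31 = 529 - 62 ≡ 44; y = λ·(31 - 44) - 16 ≡ 14. → (44, 14)

(44, 14)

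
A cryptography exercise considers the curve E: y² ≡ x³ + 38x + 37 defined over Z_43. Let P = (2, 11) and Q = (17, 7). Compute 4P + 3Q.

First 4P:
Repeated addition: build up to 4P.
2P: tangent at (2, 11): λ = (3·2² + 38)/(2·11) ≡ 7/22. 22⁻¹ ≡ 2 (mod 43) since 22·2 = 44 ≡ 1, so λ ≡ 7·2 ≡ 14.
  x = λ² - 2 - 2 = 196 - 4 ≡ 20; y = λ·(2 - 20) - 11 ≡ 38. → (20, 38)
3P: (20, 38) + (2, 11). λ = (11 - 38)/(2 - 20) ≡ 16/25 mod 43. 25⁻¹ ≡ 31 (mod 43), so λ ≡ 23.
  x = λ² - 20 - 2 = 529 - 22 ≡ 34; y = λ·(20 - 34) - 38 ≡ 27. → (34, 27)
4P: (34, 27) + (2, 11). λ = (11 - 27)/(2 - 34) ≡ 27/11 mod 43. 11⁻¹ ≡ 4 (mod 43), so λ ≡ 22.
  x = λ² - 34 - 2 = 484 - 36 ≡ 18; y = λ·(34 - 18) - 27 ≡ 24. → (18, 24)
4P = (18, 24).
Next 3Q:
Repeated addition: build up to 3Q.
2Q: tangent at (17, 7): λ = (3·17² + 38)/(2·7) ≡ 2/14. 14⁻¹ ≡ 40 (mod 43), so λ ≡ 2·40 ≡ 37.
  x = λ² - 17 - 17 = 1369 - 34 ≡ 2; y = λ·(17 - 2) - 7 ≡ 32. → (2, 32)
3Q: (2, 32) + (17, 7). λ = (7 - 32)/(17 - 2) ≡ 18/15 mod 43. 15⁻¹ ≡ 23 (mod 43), so λ ≡ 27.
  x = λ² - 2 - 17 = 729 - 19 ≡ 22; y = λ·(2 - 22) - 32 ≡ 30. → (22, 30)
3Q = (22, 30).
Finally 4P + 3Q:
(18, 24) + (22, 30). λ = (30 - 24)/(22 - 18) ≡ 6/4 mod 43. 4⁻¹ ≡ 11 (mod 43) since 4·11 = 44 ≡ 1, so λ ≡ 23.
  x = λ² - 18 - 22 = 529 - 40 ≡ 16; y = λ·(18 - 16) - 24 ≡ 22. → (16, 22)

(16, 22)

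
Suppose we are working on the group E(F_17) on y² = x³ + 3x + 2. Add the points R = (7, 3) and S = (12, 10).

(2, 4)

(7, 3) + (12, 10). λ = (10 - 3)/(12 - 7) ≡ 7/5 mod 17. 5⁻¹ ≡ 7 (mod 17), so λ ≡ 15.
  x = λ² - 7 - 12 = 225 - 19 ≡ 2; y = λ·(7 - 2) - 3 ≡ 4. → (2, 4)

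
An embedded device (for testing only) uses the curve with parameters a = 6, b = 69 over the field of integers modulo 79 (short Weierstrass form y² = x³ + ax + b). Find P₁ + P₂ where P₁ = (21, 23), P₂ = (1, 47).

(21, 23) + (1, 47). λ = (47 - 23)/(1 - 21) ≡ 24/59 mod 79. 59⁻¹ ≡ 75 (mod 79), so λ ≡ 62.
  x = λ² - 21 - 1 = 3844 - 22 ≡ 30; y = λ·(21 - 30) - 23 ≡ 51. → (30, 51)

(30, 51)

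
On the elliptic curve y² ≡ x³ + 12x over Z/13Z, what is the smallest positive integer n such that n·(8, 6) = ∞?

2P: tangent at (8, 6): λ = (3·8² + 12)/(2·6) ≡ 9/12. 12⁻¹ ≡ 12 (mod 13) since 12·12 = 144 ≡ 1, so λ ≡ 9·12 ≡ 4.
  x = λ² - 8 - 8 = 16 - 16 ≡ 0; y = λ·(8 - 0) - 6 ≡ 0. → (0, 0)
3P: (0, 0) + (8, 6). λ = (6 - 0)/(8 - 0) ≡ 6/8 mod 13. 8⁻¹ ≡ 5 (mod 13), so λ ≡ 4.
  x = λ² - 0 - 8 = 16 - 8 ≡ 8; y = λ·(0 - 8) - 0 ≡ 7. → (8, 7)
4P: (8, 7) + (8, 6): same x and y₁ ≡ -y₂, so the sum is ∞.
4P = ∞, so the order is 4.

4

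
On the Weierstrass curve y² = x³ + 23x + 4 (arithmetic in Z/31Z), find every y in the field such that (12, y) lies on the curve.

none

x³ + 23x + 4 = 2008 ≡ 24 (mod 31).
24 is a non-residue mod 31; no y exists.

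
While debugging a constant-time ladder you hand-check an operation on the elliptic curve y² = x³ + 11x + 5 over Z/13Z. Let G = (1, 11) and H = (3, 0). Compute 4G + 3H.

(4, 10)

First 4G:
Repeated addition: build up to 4G.
2G: tangent at (1, 11): λ = (3·1² + 11)/(2·11) ≡ 1/9. 9⁻¹ ≡ 3 (mod 13), so λ ≡ 1·3 ≡ 3.
  x = λ² - 1 - 1 = 9 - 2 ≡ 7; y = λ·(1 - 7) - 11 ≡ 10. → (7, 10)
3G: (7, 10) + (1, 11). λ = (11 - 10)/(1 - 7) ≡ 1/7 mod 13. 7⁻¹ ≡ 2 (mod 13), so λ ≡ 2.
  x = λ² - 7 - 1 = 4 - 8 ≡ 9; y = λ·(7 - 9) - 10 ≡ 12. → (9, 12)
4G: (9, 12) + (1, 11). λ = (11 - 12)/(1 - 9) ≡ 12/5 mod 13. 5⁻¹ ≡ 8 (mod 13) since 5·8 = 40 ≡ 1, so λ ≡ 5.
  x = λ² - 9 - 1 = 25 - 10 ≡ 2; y = λ·(9 - 2) - 12 ≡ 10. → (2, 10)
4G = (2, 10).
Next 3H:
Repeated addition: build up to 3H.
2H: (3, 0) + (3, 0): same x and y₁ ≡ -y₂, so the sum is ∞.
3H: ∞ + (3, 0) = (3, 0) (identity).
3H = (3, 0).
Finally 4G + 3H:
(2, 10) + (3, 0). λ = (0 - 10)/(3 - 2) ≡ 3/1 mod 13. 1⁻¹ ≡ 1 (mod 13) since 1·1 = 1 ≡ 1, so λ ≡ 3.
  x = λ² - 2 - 3 = 9 - 5 ≡ 4; y = λ·(2 - 4) - 10 ≡ 10. → (4, 10)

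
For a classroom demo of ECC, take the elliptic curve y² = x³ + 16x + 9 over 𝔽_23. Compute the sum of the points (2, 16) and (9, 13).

(15, 6)

(2, 16) + (9, 13). λ = (13 - 16)/(9 - 2) ≡ 20/7 mod 23. 7⁻¹ ≡ 10 (mod 23), so λ ≡ 16.
  x = λ² - 2 - 9 = 256 - 11 ≡ 15; y = λ·(2 - 15) - 16 ≡ 6. → (15, 6)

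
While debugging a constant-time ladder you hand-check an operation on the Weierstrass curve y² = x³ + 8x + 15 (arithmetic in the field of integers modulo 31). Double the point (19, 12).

(26, 25)

tangent at (19, 12): λ = (3·19² + 8)/(2·12) ≡ 6/24. 24⁻¹ ≡ 22 (mod 31), so λ ≡ 6·22 ≡ 8.
  x = λ² - 19 - 19 = 64 - 38 ≡ 26; y = λ·(19 - 26) - 12 ≡ 25. → (26, 25)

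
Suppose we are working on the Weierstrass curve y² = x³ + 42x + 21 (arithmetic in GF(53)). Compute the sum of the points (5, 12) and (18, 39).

(5, 12) + (18, 39). λ = (39 - 12)/(18 - 5) ≡ 27/13 mod 53. 13⁻¹ ≡ 49 (mod 53) since 13·49 = 637 ≡ 1, so λ ≡ 51.
  x = λ² - 5 - 18 = 2601 - 23 ≡ 34; y = λ·(5 - 34) - 12 ≡ 46. → (34, 46)

(34, 46)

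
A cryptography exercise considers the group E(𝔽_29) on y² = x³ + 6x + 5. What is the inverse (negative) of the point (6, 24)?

-(6, 24) = (6, -24 mod 29) = (6, 5).

(6, 5)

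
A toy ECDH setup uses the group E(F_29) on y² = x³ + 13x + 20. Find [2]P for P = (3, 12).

tangent at (3, 12): λ = (3·3² + 13)/(2·12) ≡ 11/24. 24⁻¹ ≡ 23 (mod 29), so λ ≡ 11·23 ≡ 21.
  x = λ² - 3 - 3 = 441 - 6 ≡ 0; y = λ·(3 - 0) - 12 ≡ 22. → (0, 22)

(0, 22)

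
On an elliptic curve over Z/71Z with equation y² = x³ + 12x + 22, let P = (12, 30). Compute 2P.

tangent at (12, 30): λ = (3·12² + 12)/(2·30) ≡ 18/60. 60⁻¹ ≡ 58 (mod 71), so λ ≡ 18·58 ≡ 50.
  x = λ² - 12 - 12 = 2500 - 24 ≡ 62; y = λ·(12 - 62) - 30 ≡ 26. → (62, 26)

(62, 26)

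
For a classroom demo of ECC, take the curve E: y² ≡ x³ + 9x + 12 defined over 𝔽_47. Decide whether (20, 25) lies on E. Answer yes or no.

yes

y² = 25² ≡ 14; x³ + 9x + 12 = 8192 ≡ 14 (mod 47). 14 = 14.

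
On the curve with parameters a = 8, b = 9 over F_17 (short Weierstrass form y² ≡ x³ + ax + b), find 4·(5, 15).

Write G = (5, 15).
Double-and-add on 4 = (100)₂. Start with G = (5, 15) for the leading 1-bit.
double: tangent at (5, 15): λ = (3·5² + 8)/(2·15) ≡ 15/13. 13⁻¹ ≡ 4 (mod 17) since 13·4 = 52 ≡ 1, so λ ≡ 15·4 ≡ 9.
  x = λ² - 5 - 5 = 81 - 10 ≡ 3; y = λ·(5 - 3) - 15 ≡ 3. → (3, 3)
double: tangent at (3, 3): λ = (3·3² + 8)/(2·3) ≡ 1/6. 6⁻¹ ≡ 3 (mod 17) since 6·3 = 18 ≡ 1, so λ ≡ 1·3 ≡ 3.
  x = λ² - 3 - 3 = 9 - 6 ≡ 3; y = λ·(3 - 3) - 3 ≡ 14. → (3, 14)

(3, 14)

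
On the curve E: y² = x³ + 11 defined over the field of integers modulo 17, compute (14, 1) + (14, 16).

O

The two points share x = 14 and their y-coordinates satisfy 1 + 16 ≡ 0 (mod 17), so they are inverses. Their sum is the point at infinity.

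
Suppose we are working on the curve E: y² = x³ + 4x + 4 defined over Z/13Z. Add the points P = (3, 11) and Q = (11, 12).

(11, 1)

(3, 11) + (11, 12). λ = (12 - 11)/(11 - 3) ≡ 1/8 mod 13. 8⁻¹ ≡ 5 (mod 13), so λ ≡ 5.
  x = λ² - 3 - 11 = 25 - 14 ≡ 11; y = λ·(3 - 11) - 11 ≡ 1. → (11, 1)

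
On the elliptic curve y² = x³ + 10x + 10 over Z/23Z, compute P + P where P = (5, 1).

tangent at (5, 1): λ = (3·5² + 10)/(2·1) ≡ 16/2. 2⁻¹ ≡ 12 (mod 23), so λ ≡ 16·12 ≡ 8.
  x = λ² - 5 - 5 = 64 - 10 ≡ 8; y = λ·(5 - 8) - 1 ≡ 21. → (8, 21)

(8, 21)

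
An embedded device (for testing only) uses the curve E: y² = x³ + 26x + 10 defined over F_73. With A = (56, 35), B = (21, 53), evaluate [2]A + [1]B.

First 2A:
Repeated addition: build up to 2A.
2A: tangent at (56, 35): λ = (3·56² + 26)/(2·35) ≡ 17/70. 70⁻¹ ≡ 24 (mod 73), so λ ≡ 17·24 ≡ 43.
  x = λ² - 56 - 56 = 1849 - 112 ≡ 58; y = λ·(56 - 58) - 35 ≡ 25. → (58, 25)
2A = (58, 25).
Finally 2A + B:
(58, 25) + (21, 53). λ = (53 - 25)/(21 - 58) ≡ 28/36 mod 73. 36⁻¹ ≡ 71 (mod 73), so λ ≡ 17.
  x = λ² - 58 - 21 = 289 - 79 ≡ 64; y = λ·(58 - 64) - 25 ≡ 19. → (64, 19)

(64, 19)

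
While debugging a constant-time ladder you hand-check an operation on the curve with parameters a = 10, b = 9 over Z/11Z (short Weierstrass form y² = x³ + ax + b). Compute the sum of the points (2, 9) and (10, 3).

(2, 9) + (10, 3). λ = (3 - 9)/(10 - 2) ≡ 5/8 mod 11. 8⁻¹ ≡ 7 (mod 11), so λ ≡ 2.
  x = λ² - 2 - 10 = 4 - 12 ≡ 3; y = λ·(2 - 3) - 9 ≡ 0. → (3, 0)

(3, 0)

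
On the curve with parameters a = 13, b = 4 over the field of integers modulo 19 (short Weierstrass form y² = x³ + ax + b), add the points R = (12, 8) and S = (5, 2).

(7, 18)

(12, 8) + (5, 2). λ = (2 - 8)/(5 - 12) ≡ 13/12 mod 19. 12⁻¹ ≡ 8 (mod 19), so λ ≡ 9.
  x = λ² - 12 - 5 = 81 - 17 ≡ 7; y = λ·(12 - 7) - 8 ≡ 18. → (7, 18)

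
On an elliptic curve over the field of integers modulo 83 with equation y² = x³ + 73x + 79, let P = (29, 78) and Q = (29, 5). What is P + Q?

O

The two points share x = 29 and their y-coordinates satisfy 78 + 5 ≡ 0 (mod 83), so they are inverses. Their sum is ∞.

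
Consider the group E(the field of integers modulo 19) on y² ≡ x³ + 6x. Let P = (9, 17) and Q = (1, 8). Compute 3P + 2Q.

(9, 2)

First 3P:
Repeated addition: build up to 3P.
2P: tangent at (9, 17): λ = (3·9² + 6)/(2·17) ≡ 2/15. 15⁻¹ ≡ 14 (mod 19), so λ ≡ 2·14 ≡ 9.
  x = λ² - 9 - 9 = 81 - 18 ≡ 6; y = λ·(9 - 6) - 17 ≡ 10. → (6, 10)
3P: (6, 10) + (9, 17). λ = (17 - 10)/(9 - 6) ≡ 7/3 mod 19. 3⁻¹ ≡ 13 (mod 19), so λ ≡ 15.
  x = λ² - 6 - 9 = 225 - 15 ≡ 1; y = λ·(6 - 1) - 10 ≡ 8. → (1, 8)
3P = (1, 8).
Next 2Q:
Repeated addition: build up to 2Q.
2Q: tangent at (1, 8): λ = (3·1² + 6)/(2·8) ≡ 9/16. 16⁻¹ ≡ 6 (mod 19), so λ ≡ 9·6 ≡ 16.
  x = λ² - 1 - 1 = 256 - 2 ≡ 7; y = λ·(1 - 7) - 8 ≡ 10. → (7, 10)
2Q = (7, 10).
Finally 3P + 2Q:
(1, 8) + (7, 10). λ = (10 - 8)/(7 - 1) ≡ 2/6 mod 19. 6⁻¹ ≡ 16 (mod 19), so λ ≡ 13.
  x = λ² - 1 - 7 = 169 - 8 ≡ 9; y = λ·(1 - 9) - 8 ≡ 2. → (9, 2)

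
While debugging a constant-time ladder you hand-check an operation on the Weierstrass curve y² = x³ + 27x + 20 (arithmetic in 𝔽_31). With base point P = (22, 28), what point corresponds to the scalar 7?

Repeated addition: build up to 7P.
2P: tangent at (22, 28): λ = (3·22² + 27)/(2·28) ≡ 22/25. 25⁻¹ ≡ 5 (mod 31) since 25·5 = 125 ≡ 1, so λ ≡ 22·5 ≡ 17.
  x = λ² - 22 - 22 = 289 - 44 ≡ 28; y = λ·(22 - 28) - 28 ≡ 25. → (28, 25)
3P: (28, 25) + (22, 28). λ = (28 - 25)/(22 - 28) ≡ 3/25 mod 31. 25⁻¹ ≡ 5 (mod 31), so λ ≡ 15.
  x = λ² - 28 - 22 = 225 - 50 ≡ 20; y = λ·(28 - 20) - 25 ≡ 2. → (20, 2)
4P: (20, 2) + (22, 28). λ = (28 - 2)/(22 - 20) ≡ 26/2 mod 31. 2⁻¹ ≡ 16 (mod 31), so λ ≡ 13.
  x = λ² - 20 - 22 = 169 - 42 ≡ 3; y = λ·(20 - 3) - 2 ≡ 2. → (3, 2)
5P: (3, 2) + (22, 28). λ = (28 - 2)/(22 - 3) ≡ 26/19 mod 31. 19⁻¹ ≡ 18 (mod 31), so λ ≡ 3.
  x = λ² - 3 - 22 = 9 - 25 ≡ 15; y = λ·(3 - 15) - 2 ≡ 24. → (15, 24)
6P: (15, 24) + (22, 28). λ = (28 - 24)/(22 - 15) ≡ 4/7 mod 31. 7⁻¹ ≡ 9 (mod 31), so λ ≡ 5.
  x = λ² - 15 - 22 = 25 - 37 ≡ 19; y = λ·(15 - 19) - 24 ≡ 18. → (19, 18)
7P: (19, 18) + (22, 28). λ = (28 - 18)/(22 - 19) ≡ 10/3 mod 31. 3⁻¹ ≡ 21 (mod 31), so λ ≡ 24.
  x = λ² - 19 - 22 = 576 - 41 ≡ 8; y = λ·(19 - 8) - 18 ≡ 29. → (8, 29)

(8, 29)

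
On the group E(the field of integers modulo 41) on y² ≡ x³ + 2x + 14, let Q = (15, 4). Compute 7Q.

(16, 1)

Repeated addition: build up to 7Q.
2Q: tangent at (15, 4): λ = (3·15² + 2)/(2·4) ≡ 21/8. 8⁻¹ ≡ 36 (mod 41) since 8·36 = 288 ≡ 1, so λ ≡ 21·36 ≡ 18.
  x = λ² - 15 - 15 = 324 - 30 ≡ 7; y = λ·(15 - 7) - 4 ≡ 17. → (7, 17)
3Q: (7, 17) + (15, 4). λ = (4 - 17)/(15 - 7) ≡ 28/8 mod 41. 8⁻¹ ≡ 36 (mod 41), so λ ≡ 24.
  x = λ² - 7 - 15 = 576 - 22 ≡ 21; y = λ·(7 - 21) - 17 ≡ 16. → (21, 16)
4Q: (21, 16) + (15, 4). λ = (4 - 16)/(15 - 21) ≡ 29/35 mod 41. 35⁻¹ ≡ 34 (mod 41), so λ ≡ 2.
  x = λ² - 21 - 15 = 4 - 36 ≡ 9; y = λ·(21 - 9) - 16 ≡ 8. → (9, 8)
5Q: (9, 8) + (15, 4). λ = (4 - 8)/(15 - 9) ≡ 37/6 mod 41. 6⁻¹ ≡ 7 (mod 41), so λ ≡ 13.
  x = λ² - 9 - 15 = 169 - 24 ≡ 22; y = λ·(9 - 22) - 8 ≡ 28. → (22, 28)
6Q: (22, 28) + (15, 4). λ = (4 - 28)/(15 - 22) ≡ 17/34 mod 41. 34⁻¹ ≡ 35 (mod 41), so λ ≡ 21.
  x = λ² - 22 - 15 = 441 - 37 ≡ 35; y = λ·(22 - 35) - 28 ≡ 27. → (35, 27)
7Q: (35, 27) + (15, 4). λ = (4 - 27)/(15 - 35) ≡ 18/21 mod 41. 21⁻¹ ≡ 2 (mod 41) since 21·2 = 42 ≡ 1, so λ ≡ 36.
  x = λ² - 35 - 15 = 1296 - 50 ≡ 16; y = λ·(35 - 16) - 27 ≡ 1. → (16, 1)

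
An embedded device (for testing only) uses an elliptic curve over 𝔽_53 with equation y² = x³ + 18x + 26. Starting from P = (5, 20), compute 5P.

Double-and-add on 5 = (101)₂. Start with P = (5, 20) for the leading 1-bit.
double: tangent at (5, 20): λ = (3·5² + 18)/(2·20) ≡ 40/40. 40⁻¹ ≡ 4 (mod 53) since 40·4 = 160 ≡ 1, so λ ≡ 40·4 ≡ 1.
  x = λ² - 5 - 5 = 1 - 10 ≡ 44; y = λ·(5 - 44) - 20 ≡ 47. → (44, 47)
double: tangent at (44, 47): λ = (3·44² + 18)/(2·47) ≡ 49/41. 41⁻¹ ≡ 22 (mod 53), so λ ≡ 49·22 ≡ 18.
  x = λ² - 44 - 44 = 324 - 88 ≡ 24; y = λ·(44 - 24) - 47 ≡ 48. → (24, 48)
add P: (24, 48) + (5, 20). λ = (20 - 48)/(5 - 24) ≡ 25/34 mod 53. 34⁻¹ ≡ 39 (mod 53), so λ ≡ 21.
  x = λ² - 24 - 5 = 441 - 29 ≡ 41; y = λ·(24 - 41) - 48 ≡ 19. → (41, 19)

(41, 19)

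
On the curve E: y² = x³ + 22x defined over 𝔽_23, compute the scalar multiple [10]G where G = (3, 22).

Double-and-add on 10 = (1010)₂. Start with G = (3, 22) for the leading 1-bit.
double: tangent at (3, 22): λ = (3·3² + 22)/(2·22) ≡ 3/21. 21⁻¹ ≡ 11 (mod 23), so λ ≡ 3·11 ≡ 10.
  x = λ² - 3 - 3 = 100 - 6 ≡ 2; y = λ·(3 - 2) - 22 ≡ 11. → (2, 11)
double: tangent at (2, 11): λ = (3·2² + 22)/(2·11) ≡ 11/22. 22⁻¹ ≡ 22 (mod 23), so λ ≡ 11·22 ≡ 12.
  x = λ² - 2 - 2 = 144 - 4 ≡ 2; y = λ·(2 - 2) - 11 ≡ 12. → (2, 12)
add G: (2, 12) + (3, 22). λ = (22 - 12)/(3 - 2) ≡ 10/1 mod 23. 1⁻¹ ≡ 1 (mod 23), so λ ≡ 10.
  x = λ² - 2 - 3 = 100 - 5 ≡ 3; y = λ·(2 - 3) - 12 ≡ 1. → (3, 1)
double: tangent at (3, 1): λ = (3·3² + 22)/(2·1) ≡ 3/2. 2⁻¹ ≡ 12 (mod 23), so λ ≡ 3·12 ≡ 13.
  x = λ² - 3 - 3 = 169 - 6 ≡ 2; y = λ·(3 - 2) - 1 ≡ 12. → (2, 12)

(2, 12)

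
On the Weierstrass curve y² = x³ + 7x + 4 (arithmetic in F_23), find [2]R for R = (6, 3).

(11, 20)

tangent at (6, 3): λ = (3·6² + 7)/(2·3) ≡ 0/6. 6⁻¹ ≡ 4 (mod 23), so λ ≡ 0·4 ≡ 0.
  x = λ² - 6 - 6 = 0 - 12 ≡ 11; y = λ·(6 - 11) - 3 ≡ 20. → (11, 20)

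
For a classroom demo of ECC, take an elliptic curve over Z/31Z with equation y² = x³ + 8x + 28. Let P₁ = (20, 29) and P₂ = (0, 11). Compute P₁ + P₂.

(20, 29) + (0, 11). λ = (11 - 29)/(0 - 20) ≡ 13/11 mod 31. 11⁻¹ ≡ 17 (mod 31), so λ ≡ 4.
  x = λ² - 20 - 0 = 16 - 20 ≡ 27; y = λ·(20 - 27) - 29 ≡ 5. → (27, 5)

(27, 5)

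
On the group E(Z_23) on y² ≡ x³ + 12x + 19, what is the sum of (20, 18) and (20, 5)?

O

The two points share x = 20 and their y-coordinates satisfy 18 + 5 ≡ 0 (mod 23), so they are inverses. Their sum is ∞.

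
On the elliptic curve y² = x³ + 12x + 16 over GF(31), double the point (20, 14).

(23, 20)

tangent at (20, 14): λ = (3·20² + 12)/(2·14) ≡ 3/28. 28⁻¹ ≡ 10 (mod 31), so λ ≡ 3·10 ≡ 30.
  x = λ² - 20 - 20 = 900 - 40 ≡ 23; y = λ·(20 - 23) - 14 ≡ 20. → (23, 20)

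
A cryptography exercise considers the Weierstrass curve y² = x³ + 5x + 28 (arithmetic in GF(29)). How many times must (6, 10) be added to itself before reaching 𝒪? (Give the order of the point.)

2P: tangent at (6, 10): λ = (3·6² + 5)/(2·10) ≡ 26/20. 20⁻¹ ≡ 16 (mod 29), so λ ≡ 26·16 ≡ 10.
  x = λ² - 6 - 6 = 100 - 12 ≡ 1; y = λ·(6 - 1) - 10 ≡ 11. → (1, 11)
3P: (1, 11) + (6, 10). λ = (10 - 11)/(6 - 1) ≡ 28/5 mod 29. 5⁻¹ ≡ 6 (mod 29), so λ ≡ 23.
  x = λ² - 1 - 6 = 529 - 7 ≡ 0; y = λ·(1 - 0) - 11 ≡ 12. → (0, 12)
4P: (0, 12) + (6, 10). λ = (10 - 12)/(6 - 0) ≡ 27/6 mod 29. 6⁻¹ ≡ 5 (mod 29) since 6·5 = 30 ≡ 1, so λ ≡ 19.
  x = λ² - 0 - 6 = 361 - 6 ≡ 7; y = λ·(0 - 7) - 12 ≡ 0. → (7, 0)
5P: (7, 0) + (6, 10). λ = (10 - 0)/(6 - 7) ≡ 10/28 mod 29. 28⁻¹ ≡ 28 (mod 29) since 28·28 = 784 ≡ 1, so λ ≡ 19.
  x = λ² - 7 - 6 = 361 - 13 ≡ 0; y = λ·(7 - 0) - 0 ≡ 17. → (0, 17)
6P: (0, 17) + (6, 10). λ = (10 - 17)/(6 - 0) ≡ 22/6 mod 29. 6⁻¹ ≡ 5 (mod 29) since 6·5 = 30 ≡ 1, so λ ≡ 23.
  x = λ² - 0 - 6 = 529 - 6 ≡ 1; y = λ·(0 - 1) - 17 ≡ 18. → (1, 18)
7P: (1, 18) + (6, 10). λ = (10 - 18)/(6 - 1) ≡ 21/5 mod 29. 5⁻¹ ≡ 6 (mod 29), so λ ≡ 10.
  x = λ² - 1 - 6 = 100 - 7 ≡ 6; y = λ·(1 - 6) - 18 ≡ 19. → (6, 19)
8P: (6, 19) + (6, 10): same x and y₁ ≡ -y₂, so the sum is 𝒪.
8P = 𝒪, so the order is 8.

8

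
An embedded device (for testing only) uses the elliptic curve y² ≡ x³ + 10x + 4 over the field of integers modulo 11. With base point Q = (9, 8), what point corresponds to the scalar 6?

Repeated addition: build up to 6Q.
2Q: tangent at (9, 8): λ = (3·9² + 10)/(2·8) ≡ 0/5. 5⁻¹ ≡ 9 (mod 11), so λ ≡ 0·9 ≡ 0.
  x = λ² - 9 - 9 = 0 - 18 ≡ 4; y = λ·(9 - 4) - 8 ≡ 3. → (4, 3)
3Q: (4, 3) + (9, 8). λ = (8 - 3)/(9 - 4) ≡ 5/5 mod 11. 5⁻¹ ≡ 9 (mod 11), so λ ≡ 1.
  x = λ² - 4 - 9 = 1 - 13 ≡ 10; y = λ·(4 - 10) - 3 ≡ 2. → (10, 2)
4Q: (10, 2) + (9, 8). λ = (8 - 2)/(9 - 10) ≡ 6/10 mod 11. 10⁻¹ ≡ 10 (mod 11), so λ ≡ 5.
  x = λ² - 10 - 9 = 25 - 19 ≡ 6; y = λ·(10 - 6) - 2 ≡ 7. → (6, 7)
5Q: (6, 7) + (9, 8). λ = (8 - 7)/(9 - 6) ≡ 1/3 mod 11. 3⁻¹ ≡ 4 (mod 11), so λ ≡ 4.
  x = λ² - 6 - 9 = 16 - 15 ≡ 1; y = λ·(6 - 1) - 7 ≡ 2. → (1, 2)
6Q: (1, 2) + (9, 8). λ = (8 - 2)/(9 - 1) ≡ 6/8 mod 11. 8⁻¹ ≡ 7 (mod 11), so λ ≡ 9.
  x = λ² - 1 - 9 = 81 - 10 ≡ 5; y = λ·(1 - 5) - 2 ≡ 6. → (5, 6)

(5, 6)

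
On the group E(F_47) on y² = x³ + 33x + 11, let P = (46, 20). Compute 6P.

(19, 20)

Double-and-add on 6 = (110)₂. Start with P = (46, 20) for the leading 1-bit.
double: tangent at (46, 20): λ = (3·46² + 33)/(2·20) ≡ 36/40. 40⁻¹ ≡ 20 (mod 47), so λ ≡ 36·20 ≡ 15.
  x = λ² - 46 - 46 = 225 - 92 ≡ 39; y = λ·(46 - 39) - 20 ≡ 38. → (39, 38)
add P: (39, 38) + (46, 20). λ = (20 - 38)/(46 - 39) ≡ 29/7 mod 47. 7⁻¹ ≡ 27 (mod 47), so λ ≡ 31.
  x = λ² - 39 - 46 = 961 - 85 ≡ 30; y = λ·(39 - 30) - 38 ≡ 6. → (30, 6)
double: tangent at (30, 6): λ = (3·30² + 33)/(2·6) ≡ 7/12. 12⁻¹ ≡ 4 (mod 47), so λ ≡ 7·4 ≡ 28.
  x = λ² - 30 - 30 = 784 - 60 ≡ 19; y = λ·(30 - 19) - 6 ≡ 20. → (19, 20)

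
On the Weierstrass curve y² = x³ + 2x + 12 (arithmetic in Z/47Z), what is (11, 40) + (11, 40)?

(46, 3)

tangent at (11, 40): λ = (3·11² + 2)/(2·40) ≡ 36/33. 33⁻¹ ≡ 10 (mod 47), so λ ≡ 36·10 ≡ 31.
  x = λ² - 11 - 11 = 961 - 22 ≡ 46; y = λ·(11 - 46) - 40 ≡ 3. → (46, 3)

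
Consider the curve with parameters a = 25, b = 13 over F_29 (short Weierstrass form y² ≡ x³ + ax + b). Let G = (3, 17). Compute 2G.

(14, 2)

tangent at (3, 17): λ = (3·3² + 25)/(2·17) ≡ 23/5. 5⁻¹ ≡ 6 (mod 29), so λ ≡ 23·6 ≡ 22.
  x = λ² - 3 - 3 = 484 - 6 ≡ 14; y = λ·(3 - 14) - 17 ≡ 2. → (14, 2)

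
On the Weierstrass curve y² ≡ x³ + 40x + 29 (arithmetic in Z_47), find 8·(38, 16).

Write P = (38, 16).
Double-and-add on 8 = (1000)₂. Start with P = (38, 16) for the leading 1-bit.
double: tangent at (38, 16): λ = (3·38² + 40)/(2·16) ≡ 1/32. 32⁻¹ ≡ 25 (mod 47) since 32·25 = 800 ≡ 1, so λ ≡ 1·25 ≡ 25.
  x = λ² - 38 - 38 = 625 - 76 ≡ 32; y = λ·(38 - 32) - 16 ≡ 40. → (32, 40)
double: tangent at (32, 40): λ = (3·32² + 40)/(2·40) ≡ 10/33. 33⁻¹ ≡ 10 (mod 47), so λ ≡ 10·10 ≡ 6.
  x = λ² - 32 - 32 = 36 - 64 ≡ 19; y = λ·(32 - 19) - 40 ≡ 38. → (19, 38)
double: tangent at (19, 38): λ = (3·19² + 40)/(2·38) ≡ 42/29. 29⁻¹ ≡ 13 (mod 47) since 29·13 = 377 ≡ 1, so λ ≡ 42·13 ≡ 29.
  x = λ² - 19 - 19 = 841 - 38 ≡ 4; y = λ·(19 - 4) - 38 ≡ 21. → (4, 21)

(4, 21)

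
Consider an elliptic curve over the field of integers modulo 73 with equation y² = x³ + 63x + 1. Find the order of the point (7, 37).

8

2P: tangent at (7, 37): λ = (3·7² + 63)/(2·37) ≡ 64/1. 1⁻¹ ≡ 1 (mod 73) since 1·1 = 1 ≡ 1, so λ ≡ 64·1 ≡ 64.
  x = λ² - 7 - 7 = 4096 - 14 ≡ 67; y = λ·(7 - 67) - 37 ≡ 65. → (67, 65)
3P: (67, 65) + (7, 37). λ = (37 - 65)/(7 - 67) ≡ 45/13 mod 73. 13⁻¹ ≡ 45 (mod 73) since 13·45 = 585 ≡ 1, so λ ≡ 54.
  x = λ² - 67 - 7 = 2916 - 74 ≡ 68; y = λ·(67 - 68) - 65 ≡ 27. → (68, 27)
4P: (68, 27) + (7, 37). λ = (37 - 27)/(7 - 68) ≡ 10/12 mod 73. 12⁻¹ ≡ 67 (mod 73), so λ ≡ 13.
  x = λ² - 68 - 7 = 169 - 75 ≡ 21; y = λ·(68 - 21) - 27 ≡ 0. → (21, 0)
5P: (21, 0) + (7, 37). λ = (37 - 0)/(7 - 21) ≡ 37/59 mod 73. 59⁻¹ ≡ 26 (mod 73), so λ ≡ 13.
  x = λ² - 21 - 7 = 169 - 28 ≡ 68; y = λ·(21 - 68) - 0 ≡ 46. → (68, 46)
6P: (68, 46) + (7, 37). λ = (37 - 46)/(7 - 68) ≡ 64/12 mod 73. 12⁻¹ ≡ 67 (mod 73), so λ ≡ 54.
  x = λ² - 68 - 7 = 2916 - 75 ≡ 67; y = λ·(68 - 67) - 46 ≡ 8. → (67, 8)
7P: (67, 8) + (7, 37). λ = (37 - 8)/(7 - 67) ≡ 29/13 mod 73. 13⁻¹ ≡ 45 (mod 73), so λ ≡ 64.
  x = λ² - 67 - 7 = 4096 - 74 ≡ 7; y = λ·(67 - 7) - 8 ≡ 36. → (7, 36)
8P: (7, 36) + (7, 37): same x and y₁ ≡ -y₂, so the sum is the point at infinity.
8P = the point at infinity, so the order is 8.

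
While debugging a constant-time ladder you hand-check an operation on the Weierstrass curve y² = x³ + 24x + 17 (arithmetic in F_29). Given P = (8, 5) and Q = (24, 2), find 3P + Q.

(6, 0)

First 3P:
Repeated addition: build up to 3P.
2P: tangent at (8, 5): λ = (3·8² + 24)/(2·5) ≡ 13/10. 10⁻¹ ≡ 3 (mod 29), so λ ≡ 13·3 ≡ 10.
  x = λ² - 8 - 8 = 100 - 16 ≡ 26; y = λ·(8 - 26) - 5 ≡ 18. → (26, 18)
3P: (26, 18) + (8, 5). λ = (5 - 18)/(8 - 26) ≡ 16/11 mod 29. 11⁻¹ ≡ 8 (mod 29), so λ ≡ 12.
  x = λ² - 26 - 8 = 144 - 34 ≡ 23; y = λ·(26 - 23) - 18 ≡ 18. → (23, 18)
3P = (23, 18).
Finally 3P + Q:
(23, 18) + (24, 2). λ = (2 - 18)/(24 - 23) ≡ 13/1 mod 29. 1⁻¹ ≡ 1 (mod 29), so λ ≡ 13.
  x = λ² - 23 - 24 = 169 - 47 ≡ 6; y = λ·(23 - 6) - 18 ≡ 0. → (6, 0)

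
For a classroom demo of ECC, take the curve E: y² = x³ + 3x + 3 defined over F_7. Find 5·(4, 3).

(4, 4)

Write Q = (4, 3).
Double-and-add on 5 = (101)₂. Start with Q = (4, 3) for the leading 1-bit.
double: tangent at (4, 3): λ = (3·4² + 3)/(2·3) ≡ 2/6. 6⁻¹ ≡ 6 (mod 7), so λ ≡ 2·6 ≡ 5.
  x = λ² - 4 - 4 = 25 - 8 ≡ 3; y = λ·(4 - 3) - 3 ≡ 2. → (3, 2)
double: tangent at (3, 2): λ = (3·3² + 3)/(2·2) ≡ 2/4. 4⁻¹ ≡ 2 (mod 7), so λ ≡ 2·2 ≡ 4.
  x = λ² - 3 - 3 = 16 - 6 ≡ 3; y = λ·(3 - 3) - 2 ≡ 5. → (3, 5)
add Q: (3, 5) + (4, 3). λ = (3 - 5)/(4 - 3) ≡ 5/1 mod 7. 1⁻¹ ≡ 1 (mod 7), so λ ≡ 5.
  x = λ² - 3 - 4 = 25 - 7 ≡ 4; y = λ·(3 - 4) - 5 ≡ 4. → (4, 4)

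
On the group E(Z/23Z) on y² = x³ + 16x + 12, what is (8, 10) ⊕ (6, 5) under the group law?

(21, 15)

(8, 10) + (6, 5). λ = (5 - 10)/(6 - 8) ≡ 18/21 mod 23. 21⁻¹ ≡ 11 (mod 23) since 21·11 = 231 ≡ 1, so λ ≡ 14.
  x = λ² - 8 - 6 = 196 - 14 ≡ 21; y = λ·(8 - 21) - 10 ≡ 15. → (21, 15)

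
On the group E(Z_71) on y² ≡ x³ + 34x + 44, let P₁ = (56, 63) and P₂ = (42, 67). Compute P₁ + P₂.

(18, 58)

(56, 63) + (42, 67). λ = (67 - 63)/(42 - 56) ≡ 4/57 mod 71. 57⁻¹ ≡ 5 (mod 71) since 57·5 = 285 ≡ 1, so λ ≡ 20.
  x = λ² - 56 - 42 = 400 - 98 ≡ 18; y = λ·(56 - 18) - 63 ≡ 58. → (18, 58)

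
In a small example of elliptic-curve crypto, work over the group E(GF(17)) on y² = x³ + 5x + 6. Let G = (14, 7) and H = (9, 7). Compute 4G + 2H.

First 4G:
Repeated addition: build up to 4G.
2G: tangent at (14, 7): λ = (3·14² + 5)/(2·7) ≡ 15/14. 14⁻¹ ≡ 11 (mod 17), so λ ≡ 15·11 ≡ 12.
  x = λ² - 14 - 14 = 144 - 28 ≡ 14; y = λ·(14 - 14) - 7 ≡ 10. → (14, 10)
3G: (14, 10) + (14, 7): same x and y₁ ≡ -y₂, so the sum is 𝒪.
4G: 𝒪 + (14, 7) = (14, 7) (identity).
4G = (14, 7).
Next 2H:
Repeated addition: build up to 2H.
2H: tangent at (9, 7): λ = (3·9² + 5)/(2·7) ≡ 10/14. 14⁻¹ ≡ 11 (mod 17) since 14·11 = 154 ≡ 1, so λ ≡ 10·11 ≡ 8.
  x = λ² - 9 - 9 = 64 - 18 ≡ 12; y = λ·(9 - 12) - 7 ≡ 3. → (12, 3)
2H = (12, 3).
Finally 4G + 2H:
(14, 7) + (12, 3). λ = (3 - 7)/(12 - 14) ≡ 13/15 mod 17. 15⁻¹ ≡ 8 (mod 17) since 15·8 = 120 ≡ 1, so λ ≡ 2.
  x = λ² - 14 - 12 = 4 - 26 ≡ 12; y = λ·(14 - 12) - 7 ≡ 14. → (12, 14)

(12, 14)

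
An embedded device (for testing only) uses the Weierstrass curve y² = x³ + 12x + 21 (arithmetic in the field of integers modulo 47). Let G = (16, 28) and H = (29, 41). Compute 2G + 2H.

(30, 36)

First 2G:
Repeated addition: build up to 2G.
2G: tangent at (16, 28): λ = (3·16² + 12)/(2·28) ≡ 28/9. 9⁻¹ ≡ 21 (mod 47), so λ ≡ 28·21 ≡ 24.
  x = λ² - 16 - 16 = 576 - 32 ≡ 27; y = λ·(16 - 27) - 28 ≡ 37. → (27, 37)
2G = (27, 37).
Next 2H:
Repeated addition: build up to 2H.
2H: tangent at (29, 41): λ = (3·29² + 12)/(2·41) ≡ 44/35. 35⁻¹ ≡ 43 (mod 47) since 35·43 = 1505 ≡ 1, so λ ≡ 44·43 ≡ 12.
  x = λ² - 29 - 29 = 144 - 58 ≡ 39; y = λ·(29 - 39) - 41 ≡ 27. → (39, 27)
2H = (39, 27).
Finally 2G + 2H:
(27, 37) + (39, 27). λ = (27 - 37)/(39 - 27) ≡ 37/12 mod 47. 12⁻¹ ≡ 4 (mod 47), so λ ≡ 7.
  x = λ² - 27 - 39 = 49 - 66 ≡ 30; y = λ·(27 - 30) - 37 ≡ 36. → (30, 36)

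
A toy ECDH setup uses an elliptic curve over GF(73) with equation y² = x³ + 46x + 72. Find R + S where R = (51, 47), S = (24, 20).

(51, 47) + (24, 20). λ = (20 - 47)/(24 - 51) ≡ 46/46 mod 73. 46⁻¹ ≡ 27 (mod 73) since 46·27 = 1242 ≡ 1, so λ ≡ 1.
  x = λ² - 51 - 24 = 1 - 75 ≡ 72; y = λ·(51 - 72) - 47 ≡ 5. → (72, 5)

(72, 5)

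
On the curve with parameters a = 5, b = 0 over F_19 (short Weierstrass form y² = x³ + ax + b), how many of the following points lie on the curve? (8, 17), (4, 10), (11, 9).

0

(8, 17): 17² ≡ 4, rhs ≡ 1 → off.
(4, 10): 10² ≡ 5, rhs ≡ 8 → off.
(11, 9): 9² ≡ 5, rhs ≡ 18 → off.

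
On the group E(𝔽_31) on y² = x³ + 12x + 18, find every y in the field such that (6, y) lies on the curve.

none

x³ + 12x + 18 = 306 ≡ 27 (mod 31).
27 is a non-residue mod 31; no y exists.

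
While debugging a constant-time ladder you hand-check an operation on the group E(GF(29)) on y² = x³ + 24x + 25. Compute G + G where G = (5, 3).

tangent at (5, 3): λ = (3·5² + 24)/(2·3) ≡ 12/6. 6⁻¹ ≡ 5 (mod 29), so λ ≡ 12·5 ≡ 2.
  x = λ² - 5 - 5 = 4 - 10 ≡ 23; y = λ·(5 - 23) - 3 ≡ 19. → (23, 19)

(23, 19)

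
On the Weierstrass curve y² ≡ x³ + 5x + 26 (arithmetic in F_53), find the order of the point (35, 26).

2P: tangent at (35, 26): λ = (3·35² + 5)/(2·26) ≡ 23/52. 52⁻¹ ≡ 52 (mod 53) since 52·52 = 2704 ≡ 1, so λ ≡ 23·52 ≡ 30.
  x = λ² - 35 - 35 = 900 - 70 ≡ 35; y = λ·(35 - 35) - 26 ≡ 27. → (35, 27)
3P: (35, 27) + (35, 26): same x and y₁ ≡ -y₂, so the sum is 𝒪.
3P = 𝒪, so the order is 3.

3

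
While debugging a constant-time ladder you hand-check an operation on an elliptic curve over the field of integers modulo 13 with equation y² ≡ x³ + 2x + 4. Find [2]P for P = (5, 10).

tangent at (5, 10): λ = (3·5² + 2)/(2·10) ≡ 12/7. 7⁻¹ ≡ 2 (mod 13), so λ ≡ 12·2 ≡ 11.
  x = λ² - 5 - 5 = 121 - 10 ≡ 7; y = λ·(5 - 7) - 10 ≡ 7. → (7, 7)

(7, 7)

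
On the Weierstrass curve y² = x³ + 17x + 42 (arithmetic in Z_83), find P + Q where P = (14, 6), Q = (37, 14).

(18, 72)

(14, 6) + (37, 14). λ = (14 - 6)/(37 - 14) ≡ 8/23 mod 83. 23⁻¹ ≡ 65 (mod 83), so λ ≡ 22.
  x = λ² - 14 - 37 = 484 - 51 ≡ 18; y = λ·(14 - 18) - 6 ≡ 72. → (18, 72)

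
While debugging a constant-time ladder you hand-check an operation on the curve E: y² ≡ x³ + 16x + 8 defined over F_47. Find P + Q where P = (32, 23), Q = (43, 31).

(44, 11)

(32, 23) + (43, 31). λ = (31 - 23)/(43 - 32) ≡ 8/11 mod 47. 11⁻¹ ≡ 30 (mod 47), so λ ≡ 5.
  x = λ² - 32 - 43 = 25 - 75 ≡ 44; y = λ·(32 - 44) - 23 ≡ 11. → (44, 11)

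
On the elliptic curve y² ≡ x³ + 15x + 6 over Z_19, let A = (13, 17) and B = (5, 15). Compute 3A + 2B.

First 3A:
Repeated addition: build up to 3A.
2A: tangent at (13, 17): λ = (3·13² + 15)/(2·17) ≡ 9/15. 15⁻¹ ≡ 14 (mod 19), so λ ≡ 9·14 ≡ 12.
  x = λ² - 13 - 13 = 144 - 26 ≡ 4; y = λ·(13 - 4) - 17 ≡ 15. → (4, 15)
3A: (4, 15) + (13, 17). λ = (17 - 15)/(13 - 4) ≡ 2/9 mod 19. 9⁻¹ ≡ 17 (mod 19), so λ ≡ 15.
  x = λ² - 4 - 13 = 225 - 17 ≡ 18; y = λ·(4 - 18) - 15 ≡ 3. → (18, 3)
3A = (18, 3).
Next 2B:
Repeated addition: build up to 2B.
2B: tangent at (5, 15): λ = (3·5² + 15)/(2·15) ≡ 14/11. 11⁻¹ ≡ 7 (mod 19) since 11·7 = 77 ≡ 1, so λ ≡ 14·7 ≡ 3.
  x = λ² - 5 - 5 = 9 - 10 ≡ 18; y = λ·(5 - 18) - 15 ≡ 3. → (18, 3)
2B = (18, 3).
Finally 3A + 2B:
tangent at (18, 3): λ = (3·18² + 15)/(2·3) ≡ 18/6. 6⁻¹ ≡ 16 (mod 19), so λ ≡ 18·16 ≡ 3.
  x = λ² - 18 - 18 = 9 - 36 ≡ 11; y = λ·(18 - 11) - 3 ≡ 18. → (11, 18)

(11, 18)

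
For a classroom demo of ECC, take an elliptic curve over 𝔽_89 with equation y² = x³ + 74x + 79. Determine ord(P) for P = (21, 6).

9

2P: tangent at (21, 6): λ = (3·21² + 74)/(2·6) ≡ 62/12. 12⁻¹ ≡ 52 (mod 89) since 12·52 = 624 ≡ 1, so λ ≡ 62·52 ≡ 20.
  x = λ² - 21 - 21 = 400 - 42 ≡ 2; y = λ·(21 - 2) - 6 ≡ 18. → (2, 18)
3P: (2, 18) + (21, 6). λ = (6 - 18)/(21 - 2) ≡ 77/19 mod 89. 19⁻¹ ≡ 75 (mod 89) since 19·75 = 1425 ≡ 1, so λ ≡ 79.
  x = λ² - 2 - 21 = 6241 - 23 ≡ 77; y = λ·(2 - 77) - 18 ≡ 20. → (77, 20)
4P: (77, 20) + (21, 6). λ = (6 - 20)/(21 - 77) ≡ 75/33 mod 89. 33⁻¹ ≡ 27 (mod 89) since 33·27 = 891 ≡ 1, so λ ≡ 67.
  x = λ² - 77 - 21 = 4489 - 98 ≡ 30; y = λ·(77 - 30) - 20 ≡ 14. → (30, 14)
5P: (30, 14) + (21, 6). λ = (6 - 14)/(21 - 30) ≡ 81/80 mod 89. 80⁻¹ ≡ 79 (mod 89) since 80·79 = 6320 ≡ 1, so λ ≡ 80.
  x = λ² - 30 - 21 = 6400 - 51 ≡ 30; y = λ·(30 - 30) - 14 ≡ 75. → (30, 75)
6P: (30, 75) + (21, 6). λ = (6 - 75)/(21 - 30) ≡ 20/80 mod 89. 80⁻¹ ≡ 79 (mod 89), so λ ≡ 67.
  x = λ² - 30 - 21 = 4489 - 51 ≡ 77; y = λ·(30 - 77) - 75 ≡ 69. → (77, 69)
7P: (77, 69) + (21, 6). λ = (6 - 69)/(21 - 77) ≡ 26/33 mod 89. 33⁻¹ ≡ 27 (mod 89) since 33·27 = 891 ≡ 1, so λ ≡ 79.
  x = λ² - 77 - 21 = 6241 - 98 ≡ 2; y = λ·(77 - 2) - 69 ≡ 71. → (2, 71)
8P: (2, 71) + (21, 6). λ = (6 - 71)/(21 - 2) ≡ 24/19 mod 89. 19⁻¹ ≡ 75 (mod 89) since 19·75 = 1425 ≡ 1, so λ ≡ 20.
  x = λ² - 2 - 21 = 400 - 23 ≡ 21; y = λ·(2 - 21) - 71 ≡ 83. → (21, 83)
9P: (21, 83) + (21, 6): same x and y₁ ≡ -y₂, so the sum is 𝒪.
9P = 𝒪, so the order is 9.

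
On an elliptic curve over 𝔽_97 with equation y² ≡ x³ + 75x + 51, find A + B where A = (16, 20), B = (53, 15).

(16, 20) + (53, 15). λ = (15 - 20)/(53 - 16) ≡ 92/37 mod 97. 37⁻¹ ≡ 21 (mod 97) since 37·21 = 777 ≡ 1, so λ ≡ 89.
  x = λ² - 16 - 53 = 7921 - 69 ≡ 92; y = λ·(16 - 92) - 20 ≡ 6. → (92, 6)

(92, 6)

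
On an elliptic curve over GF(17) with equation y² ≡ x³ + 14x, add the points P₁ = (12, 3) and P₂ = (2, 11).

(5, 5)

(12, 3) + (2, 11). λ = (11 - 3)/(2 - 12) ≡ 8/7 mod 17. 7⁻¹ ≡ 5 (mod 17) since 7·5 = 35 ≡ 1, so λ ≡ 6.
  x = λ² - 12 - 2 = 36 - 14 ≡ 5; y = λ·(12 - 5) - 3 ≡ 5. → (5, 5)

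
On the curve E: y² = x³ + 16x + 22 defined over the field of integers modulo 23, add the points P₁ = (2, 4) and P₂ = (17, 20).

(2, 4) + (17, 20). λ = (20 - 4)/(17 - 2) ≡ 16/15 mod 23. 15⁻¹ ≡ 20 (mod 23), so λ ≡ 21.
  x = λ² - 2 - 17 = 441 - 19 ≡ 8; y = λ·(2 - 8) - 4 ≡ 8. → (8, 8)

(8, 8)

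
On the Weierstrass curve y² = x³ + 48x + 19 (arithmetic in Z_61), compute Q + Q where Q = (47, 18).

(8, 0)

tangent at (47, 18): λ = (3·47² + 48)/(2·18) ≡ 26/36. 36⁻¹ ≡ 39 (mod 61), so λ ≡ 26·39 ≡ 38.
  x = λ² - 47 - 47 = 1444 - 94 ≡ 8; y = λ·(47 - 8) - 18 ≡ 0. → (8, 0)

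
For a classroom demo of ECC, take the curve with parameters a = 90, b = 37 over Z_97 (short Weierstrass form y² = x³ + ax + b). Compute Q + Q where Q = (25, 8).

(43, 73)

tangent at (25, 8): λ = (3·25² + 90)/(2·8) ≡ 25/16. 16⁻¹ ≡ 91 (mod 97), so λ ≡ 25·91 ≡ 44.
  x = λ² - 25 - 25 = 1936 - 50 ≡ 43; y = λ·(25 - 43) - 8 ≡ 73. → (43, 73)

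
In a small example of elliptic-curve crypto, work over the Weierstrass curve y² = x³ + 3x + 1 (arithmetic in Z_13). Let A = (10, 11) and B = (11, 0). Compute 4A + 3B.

(6, 12)

First 4A:
Double-and-add on 4 = (100)₂. Start with A = (10, 11) for the leading 1-bit.
double: tangent at (10, 11): λ = (3·10² + 3)/(2·11) ≡ 4/9. 9⁻¹ ≡ 3 (mod 13) since 9·3 = 27 ≡ 1, so λ ≡ 4·3 ≡ 12.
  x = λ² - 10 - 10 = 144 - 20 ≡ 7; y = λ·(10 - 7) - 11 ≡ 12. → (7, 12)
double: tangent at (7, 12): λ = (3·7² + 3)/(2·12) ≡ 7/11. 11⁻¹ ≡ 6 (mod 13) since 11·6 = 66 ≡ 1, so λ ≡ 7·6 ≡ 3.
  x = λ² - 7 - 7 = 9 - 14 ≡ 8; y = λ·(7 - 8) - 12 ≡ 11. → (8, 11)
4A = (8, 11).
Next 3B:
Repeated addition: build up to 3B.
2B: (11, 0) + (11, 0): same x and y₁ ≡ -y₂, so the sum is O.
3B: O + (11, 0) = (11, 0) (identity).
3B = (11, 0).
Finally 4A + 3B:
(8, 11) + (11, 0). λ = (0 - 11)/(11 - 8) ≡ 2/3 mod 13. 3⁻¹ ≡ 9 (mod 13) since 3·9 = 27 ≡ 1, so λ ≡ 5.
  x = λ² - 8 - 11 = 25 - 19 ≡ 6; y = λ·(8 - 6) - 11 ≡ 12. → (6, 12)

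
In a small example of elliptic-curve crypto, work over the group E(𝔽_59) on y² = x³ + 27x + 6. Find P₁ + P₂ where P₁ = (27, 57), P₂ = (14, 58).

(27, 57) + (14, 58). λ = (58 - 57)/(14 - 27) ≡ 1/46 mod 59. 46⁻¹ ≡ 9 (mod 59) since 46·9 = 414 ≡ 1, so λ ≡ 9.
  x = λ² - 27 - 14 = 81 - 41 ≡ 40; y = λ·(27 - 40) - 57 ≡ 3. → (40, 3)

(40, 3)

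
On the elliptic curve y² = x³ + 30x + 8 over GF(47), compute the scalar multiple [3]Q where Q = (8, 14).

Repeated addition: build up to 3Q.
2Q: tangent at (8, 14): λ = (3·8² + 30)/(2·14) ≡ 34/28. 28⁻¹ ≡ 42 (mod 47), so λ ≡ 34·42 ≡ 18.
  x = λ² - 8 - 8 = 324 - 16 ≡ 26; y = λ·(8 - 26) - 14 ≡ 38. → (26, 38)
3Q: (26, 38) + (8, 14). λ = (14 - 38)/(8 - 26) ≡ 23/29 mod 47. 29⁻¹ ≡ 13 (mod 47), so λ ≡ 17.
  x = λ² - 26 - 8 = 289 - 34 ≡ 20; y = λ·(26 - 20) - 38 ≡ 17. → (20, 17)

(20, 17)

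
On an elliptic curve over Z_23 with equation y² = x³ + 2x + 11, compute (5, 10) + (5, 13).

The two points share x = 5 and their y-coordinates satisfy 10 + 13 ≡ 0 (mod 23), so they are inverses. Their sum is 𝒪.

O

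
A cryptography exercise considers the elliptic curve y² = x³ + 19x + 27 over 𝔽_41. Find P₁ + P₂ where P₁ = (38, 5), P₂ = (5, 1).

(38, 5) + (5, 1). λ = (1 - 5)/(5 - 38) ≡ 37/8 mod 41. 8⁻¹ ≡ 36 (mod 41), so λ ≡ 20.
  x = λ² - 38 - 5 = 400 - 43 ≡ 29; y = λ·(38 - 29) - 5 ≡ 11. → (29, 11)

(29, 11)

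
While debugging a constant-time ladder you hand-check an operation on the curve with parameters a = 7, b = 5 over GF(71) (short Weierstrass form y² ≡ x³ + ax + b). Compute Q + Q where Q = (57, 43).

(0, 17)

tangent at (57, 43): λ = (3·57² + 7)/(2·43) ≡ 27/15. 15⁻¹ ≡ 19 (mod 71) since 15·19 = 285 ≡ 1, so λ ≡ 27·19 ≡ 16.
  x = λ² - 57 - 57 = 256 - 114 ≡ 0; y = λ·(57 - 0) - 43 ≡ 17. → (0, 17)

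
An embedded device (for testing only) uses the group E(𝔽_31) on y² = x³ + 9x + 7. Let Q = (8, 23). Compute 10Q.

(16, 0)

Repeated addition: build up to 10Q.
2Q: tangent at (8, 23): λ = (3·8² + 9)/(2·23) ≡ 15/15. 15⁻¹ ≡ 29 (mod 31) since 15·29 = 435 ≡ 1, so λ ≡ 15·29 ≡ 1.
  x = λ² - 8 - 8 = 1 - 16 ≡ 16; y = λ·(8 - 16) - 23 ≡ 0. → (16, 0)
3Q: (16, 0) + (8, 23). λ = (23 - 0)/(8 - 16) ≡ 23/23 mod 31. 23⁻¹ ≡ 27 (mod 31), so λ ≡ 1.
  x = λ² - 16 - 8 = 1 - 24 ≡ 8; y = λ·(16 - 8) - 0 ≡ 8. → (8, 8)
4Q: (8, 8) + (8, 23): same x and y₁ ≡ -y₂, so the sum is O.
5Q: O + (8, 23) = (8, 23) (identity).
6Q: tangent at (8, 23): λ = (3·8² + 9)/(2·23) ≡ 15/15. 15⁻¹ ≡ 29 (mod 31), so λ ≡ 15·29 ≡ 1.
  x = λ² - 8 - 8 = 1 - 16 ≡ 16; y = λ·(8 - 16) - 23 ≡ 0. → (16, 0)
7Q: (16, 0) + (8, 23). λ = (23 - 0)/(8 - 16) ≡ 23/23 mod 31. 23⁻¹ ≡ 27 (mod 31), so λ ≡ 1.
  x = λ² - 16 - 8 = 1 - 24 ≡ 8; y = λ·(16 - 8) - 0 ≡ 8. → (8, 8)
8Q: (8, 8) + (8, 23): same x and y₁ ≡ -y₂, so the sum is O.
9Q: O + (8, 23) = (8, 23) (identity).
10Q: tangent at (8, 23): λ = (3·8² + 9)/(2·23) ≡ 15/15. 15⁻¹ ≡ 29 (mod 31), so λ ≡ 15·29 ≡ 1.
  x = λ² - 8 - 8 = 1 - 16 ≡ 16; y = λ·(8 - 16) - 23 ≡ 0. → (16, 0)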